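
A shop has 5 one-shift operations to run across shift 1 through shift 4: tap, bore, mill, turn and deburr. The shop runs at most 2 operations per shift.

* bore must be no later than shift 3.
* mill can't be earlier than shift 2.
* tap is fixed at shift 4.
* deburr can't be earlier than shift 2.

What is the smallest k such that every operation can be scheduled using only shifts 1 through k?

4

With at most 2 per shift and 5 operations, at least 3 shifts are needed.
tap can't be placed before shift 4, so the schedule must run through at least shift 4.
4 works (last occupied shift: shift 4): for example bore=shift 1; deburr=shift 2; turn=shift 1; tap=shift 4; mill=shift 2.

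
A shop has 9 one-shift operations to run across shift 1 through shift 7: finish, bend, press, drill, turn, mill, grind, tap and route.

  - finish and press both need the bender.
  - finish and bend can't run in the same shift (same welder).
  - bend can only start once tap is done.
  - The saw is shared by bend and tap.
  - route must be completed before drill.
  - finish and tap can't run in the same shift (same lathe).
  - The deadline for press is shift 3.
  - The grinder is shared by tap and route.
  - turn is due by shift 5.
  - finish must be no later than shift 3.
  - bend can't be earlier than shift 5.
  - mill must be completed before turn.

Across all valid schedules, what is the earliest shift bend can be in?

shift 5

Bend is available from shift 5.
bend at shift 5 is achievable: route -> shift 1; finish -> shift 1; mill -> shift 1; tap -> shift 2; press -> shift 2; bend -> shift 5; grind -> shift 1; turn -> shift 2; drill -> shift 2.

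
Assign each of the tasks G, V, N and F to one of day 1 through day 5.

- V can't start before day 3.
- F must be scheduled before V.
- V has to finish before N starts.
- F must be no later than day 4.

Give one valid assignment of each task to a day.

N=day 4, V=day 3, G=day 1, F=day 1

Checking: V(day 3) before N(day 4); F(day 1) before V(day 3); V=day 3 in [day 3,day 5]; F=day 1 in [day 1,day 4].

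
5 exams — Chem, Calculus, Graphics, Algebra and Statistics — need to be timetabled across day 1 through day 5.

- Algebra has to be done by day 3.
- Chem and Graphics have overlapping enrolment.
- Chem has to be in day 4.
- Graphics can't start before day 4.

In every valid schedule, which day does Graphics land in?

day 5

Graphics's window is day 4–day 5.
Chem is fixed at day 4, and Graphics can't share a day with Chem.
So Graphics must be day 5.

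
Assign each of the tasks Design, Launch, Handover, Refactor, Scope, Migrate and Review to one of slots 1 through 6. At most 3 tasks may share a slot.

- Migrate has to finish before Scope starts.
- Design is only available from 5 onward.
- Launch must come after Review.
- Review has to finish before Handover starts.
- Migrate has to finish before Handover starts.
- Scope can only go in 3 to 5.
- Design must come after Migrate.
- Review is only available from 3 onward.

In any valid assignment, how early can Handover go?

Precedence pushes Handover to at least 4.
Handover at 4 is achievable: Launch in 4, Refactor in 1, Design in 5, Handover in 4, Migrate in 1, Scope in 3, Review in 3.

4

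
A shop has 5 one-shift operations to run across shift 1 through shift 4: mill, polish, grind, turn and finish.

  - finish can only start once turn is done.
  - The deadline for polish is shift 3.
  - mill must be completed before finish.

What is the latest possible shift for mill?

shift 3

Downstream work caps mill at shift 3.
mill at shift 3 is achievable: grind -> shift 1; turn -> shift 1; mill -> shift 3; polish -> shift 1; finish -> shift 4.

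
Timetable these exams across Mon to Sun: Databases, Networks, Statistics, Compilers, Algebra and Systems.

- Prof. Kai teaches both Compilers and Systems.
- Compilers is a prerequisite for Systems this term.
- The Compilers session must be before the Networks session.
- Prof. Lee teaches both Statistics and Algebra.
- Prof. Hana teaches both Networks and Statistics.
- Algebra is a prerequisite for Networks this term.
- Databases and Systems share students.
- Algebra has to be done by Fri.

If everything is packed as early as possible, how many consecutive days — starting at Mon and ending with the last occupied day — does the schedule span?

The precedence chain requires at least 2 distinct days.
Could 2 days be enough, i.e. nothing placed later than Tue? No: Algebra's window within 2 days is {Mon, Tue}; Networks must come after Compilers (at Mon or later) → {Tue}; Algebra must come before Networks (at Tue or earlier) → {Mon}; Statistics can't share with Algebra (Mon) → {Tue}; Statistics can't share with Networks (Tue) → nothing is left.
So 2 days is not enough.
3 works (last occupied day: Wed): for example Systems=Tue, Networks=Tue, Algebra=Mon, Statistics=Wed, Databases=Mon, Compilers=Mon.

3 days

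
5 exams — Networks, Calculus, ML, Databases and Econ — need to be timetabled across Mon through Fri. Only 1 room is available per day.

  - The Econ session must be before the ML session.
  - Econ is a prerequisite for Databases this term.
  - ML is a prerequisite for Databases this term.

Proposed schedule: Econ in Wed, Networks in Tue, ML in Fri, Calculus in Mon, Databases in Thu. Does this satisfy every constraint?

ML is a prerequisite for Databases this term — violated.
The Econ session must be before the ML session — holds.
Econ is a prerequisite for Databases this term — holds.
Only 1 room is available per day — holds.

No. ML is a prerequisite for Databases this term is not satisfied.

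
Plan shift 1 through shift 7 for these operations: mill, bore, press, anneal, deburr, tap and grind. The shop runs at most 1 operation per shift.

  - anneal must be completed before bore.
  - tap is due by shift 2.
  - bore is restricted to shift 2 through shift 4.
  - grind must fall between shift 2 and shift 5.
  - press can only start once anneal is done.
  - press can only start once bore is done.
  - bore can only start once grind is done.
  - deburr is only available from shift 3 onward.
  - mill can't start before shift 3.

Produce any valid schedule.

anneal=shift 3, mill=shift 5, grind=shift 2, bore=shift 4, press=shift 7, tap=shift 1, deburr=shift 6

Checking: anneal(shift 3) before bore(shift 4); bore(shift 4) before press(shift 7); anneal(shift 3) before press(shift 7); grind(shift 2) before bore(shift 4); tap=shift 1 in [shift 1,shift 2]; grind=shift 2 in [shift 2,shift 5]; bore=shift 4 in [shift 2,shift 4]; mill=shift 5 in [shift 3,shift 7]; deburr=shift 6 in [shift 3,shift 7]; max 1 per shift (cap 1).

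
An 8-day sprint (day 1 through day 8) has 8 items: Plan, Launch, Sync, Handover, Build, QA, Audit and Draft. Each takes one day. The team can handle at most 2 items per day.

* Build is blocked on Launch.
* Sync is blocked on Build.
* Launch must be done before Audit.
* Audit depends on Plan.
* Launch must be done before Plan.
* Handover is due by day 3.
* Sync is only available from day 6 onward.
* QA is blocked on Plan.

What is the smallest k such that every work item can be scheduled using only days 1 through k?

The precedence chain requires at least 3 distinct days.
With at most 2 per day and 8 work items, at least 4 days are needed.
Sync can't be placed before day 6, so the schedule must run through at least day 6.
6 works (last occupied day: day 6): for example Build -> day 2, Draft -> day 4, Audit -> day 3, Launch -> day 1, Sync -> day 6, Handover -> day 1, QA -> day 3, Plan -> day 2.

6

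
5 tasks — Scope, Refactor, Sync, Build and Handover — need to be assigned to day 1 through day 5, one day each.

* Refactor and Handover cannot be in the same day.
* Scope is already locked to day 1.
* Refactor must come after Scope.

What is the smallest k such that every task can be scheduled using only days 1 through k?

2 days

The precedence chain requires at least 2 distinct days.
2 works (last occupied day: day 2): for example Refactor -> day 2; Sync -> day 1; Scope -> day 1; Handover -> day 1; Build -> day 1.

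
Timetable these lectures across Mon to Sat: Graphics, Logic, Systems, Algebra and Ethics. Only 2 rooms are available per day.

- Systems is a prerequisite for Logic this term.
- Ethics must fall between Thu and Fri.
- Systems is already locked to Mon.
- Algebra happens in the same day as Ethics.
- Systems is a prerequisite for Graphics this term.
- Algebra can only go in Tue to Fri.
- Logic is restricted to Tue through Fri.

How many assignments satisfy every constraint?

24

Splitting on Graphics: it can be Tue (6), Wed (6), Thu (3), Fri (3), Sat (6). Listing each branch's schedules as (Logic, Systems, Algebra, Ethics):
Graphics=Tue: (Tue,Mon,Thu,Thu) (Tue,Mon,Fri,Fri) (Wed,Mon,Thu,Thu) (Wed,Mon,Fri,Fri) (Thu,Mon,Fri,Fri) (Fri,Mon,Thu,Thu) — 6.
Graphics=Wed: (Tue,Mon,Thu,Thu) (Tue,Mon,Fri,Fri) (Wed,Mon,Thu,Thu) (Wed,Mon,Fri,Fri) (Thu,Mon,Fri,Fri) (Fri,Mon,Thu,Thu) — 6.
Graphics=Thu: (Tue,Mon,Fri,Fri) (Wed,Mon,Fri,Fri) (Thu,Mon,Fri,Fri) — 3.
Graphics=Fri: (Tue,Mon,Thu,Thu) (Wed,Mon,Thu,Thu) (Fri,Mon,Thu,Thu) — 3.
Graphics=Sat: (Tue,Mon,Thu,Thu) (Tue,Mon,Fri,Fri) (Wed,Mon,Thu,Thu) (Wed,Mon,Fri,Fri) (Thu,Mon,Fri,Fri) (Fri,Mon,Thu,Thu) — 6.
Summing: 6 + 6 + 3 + 3 + 6 = 24.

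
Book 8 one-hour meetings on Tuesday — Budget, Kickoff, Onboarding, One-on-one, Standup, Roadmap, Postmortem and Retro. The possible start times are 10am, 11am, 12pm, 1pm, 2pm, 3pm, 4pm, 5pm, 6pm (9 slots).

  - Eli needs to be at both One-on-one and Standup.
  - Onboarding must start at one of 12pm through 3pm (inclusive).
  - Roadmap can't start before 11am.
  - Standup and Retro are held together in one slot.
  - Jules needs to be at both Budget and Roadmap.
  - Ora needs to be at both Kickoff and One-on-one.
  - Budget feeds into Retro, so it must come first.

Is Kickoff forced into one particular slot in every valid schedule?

Kickoff can be 10am (e.g. Budget in 10am; Postmortem in 10am; Retro in 11am; Roadmap in 11am; Onboarding in 12pm; Kickoff in 10am; Standup in 11am; One-on-one in 12pm) or 11am (e.g. One-on-one=10am, Retro=11am, Onboarding=12pm, Kickoff=11am, Standup=11am, Postmortem=10am, Budget=10am, Roadmap=11am).

No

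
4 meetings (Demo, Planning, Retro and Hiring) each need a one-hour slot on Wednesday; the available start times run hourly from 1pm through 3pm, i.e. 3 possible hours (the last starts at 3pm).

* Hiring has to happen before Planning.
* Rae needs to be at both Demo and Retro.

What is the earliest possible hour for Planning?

Precedence pushes Planning to at least 2pm.
Planning at 2pm is achievable: Retro in 2pm, Planning in 2pm, Hiring in 1pm, Demo in 1pm.

2pm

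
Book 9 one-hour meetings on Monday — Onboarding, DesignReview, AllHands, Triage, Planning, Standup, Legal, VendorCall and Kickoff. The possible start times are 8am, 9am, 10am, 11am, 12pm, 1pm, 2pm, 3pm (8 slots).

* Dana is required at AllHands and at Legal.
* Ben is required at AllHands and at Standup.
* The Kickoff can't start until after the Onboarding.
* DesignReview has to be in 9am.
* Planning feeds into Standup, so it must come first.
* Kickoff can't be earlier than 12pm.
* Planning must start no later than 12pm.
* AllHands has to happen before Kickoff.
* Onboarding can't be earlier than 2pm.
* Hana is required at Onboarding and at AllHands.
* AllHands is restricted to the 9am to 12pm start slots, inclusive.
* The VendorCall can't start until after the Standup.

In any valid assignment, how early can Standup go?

9am

Precedence pushes Standup to at least 9am; downstream work caps Standup at 2pm.
Standup at 9am is achievable: VendorCall -> 10am; Triage -> 8am; AllHands -> 10am; Kickoff -> 3pm; Planning -> 8am; Legal -> 8am; Onboarding -> 2pm; DesignReview -> 9am; Standup -> 9am.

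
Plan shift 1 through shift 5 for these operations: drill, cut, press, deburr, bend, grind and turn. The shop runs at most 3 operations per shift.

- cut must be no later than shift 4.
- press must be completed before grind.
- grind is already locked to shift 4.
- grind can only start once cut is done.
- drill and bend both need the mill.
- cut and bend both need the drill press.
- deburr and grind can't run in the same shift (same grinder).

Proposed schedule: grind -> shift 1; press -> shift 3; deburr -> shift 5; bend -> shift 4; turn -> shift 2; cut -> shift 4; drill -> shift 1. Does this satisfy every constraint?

No — it violates: grind can only start once cut is done

grind is already locked to shift 4 — violated.
deburr and grind can't run in the same shift (same grinder) — holds.
press must be completed before grind — violated.
The shop runs at most 3 operations per shift — holds.
cut must be no later than shift 4 — holds.
grind can only start once cut is done — violated.
drill and bend both need the mill — holds.
cut and bend both need the drill press — violated.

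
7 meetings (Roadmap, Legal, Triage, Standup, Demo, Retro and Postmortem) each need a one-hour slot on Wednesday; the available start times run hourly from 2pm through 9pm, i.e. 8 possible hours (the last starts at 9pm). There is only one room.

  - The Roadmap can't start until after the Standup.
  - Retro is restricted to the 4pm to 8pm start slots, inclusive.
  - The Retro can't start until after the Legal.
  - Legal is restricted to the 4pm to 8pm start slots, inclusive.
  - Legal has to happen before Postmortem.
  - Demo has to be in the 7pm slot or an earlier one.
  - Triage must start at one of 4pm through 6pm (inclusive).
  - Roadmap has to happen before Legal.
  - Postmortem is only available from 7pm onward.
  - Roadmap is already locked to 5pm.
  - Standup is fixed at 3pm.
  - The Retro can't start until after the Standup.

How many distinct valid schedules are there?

9

Splitting on Legal: it can be 6pm (5), 7pm (4). Listing each branch's schedules as (Roadmap, Triage, Standup, Demo, Retro, Postmortem):
Legal=6pm: (5pm,4pm,3pm,2pm,7pm,8pm) (5pm,4pm,3pm,2pm,7pm,9pm) (5pm,4pm,3pm,2pm,8pm,7pm) (5pm,4pm,3pm,2pm,8pm,9pm) (5pm,4pm,3pm,7pm,8pm,9pm) — 5.
Legal=7pm: (5pm,4pm,3pm,2pm,8pm,9pm) (5pm,4pm,3pm,6pm,8pm,9pm) (5pm,6pm,3pm,2pm,8pm,9pm) (5pm,6pm,3pm,4pm,8pm,9pm) — 4.
Summing: 5 + 4 = 9.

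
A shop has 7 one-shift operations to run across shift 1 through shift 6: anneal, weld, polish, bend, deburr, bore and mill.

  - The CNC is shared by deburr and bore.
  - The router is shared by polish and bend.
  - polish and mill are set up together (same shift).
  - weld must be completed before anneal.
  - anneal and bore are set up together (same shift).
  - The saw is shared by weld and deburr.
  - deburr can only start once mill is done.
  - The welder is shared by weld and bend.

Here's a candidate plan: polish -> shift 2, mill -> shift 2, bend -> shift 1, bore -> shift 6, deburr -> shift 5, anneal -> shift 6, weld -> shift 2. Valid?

Yes

The saw is shared by weld and deburr — holds.
The router is shared by polish and bend — holds.
deburr can only start once mill is done — holds.
weld must be completed before anneal — holds.
anneal and bore are set up together (same shift) — holds.
polish and mill are set up together (same shift) — holds.
The CNC is shared by deburr and bore — holds.
The welder is shared by weld and bend — holds.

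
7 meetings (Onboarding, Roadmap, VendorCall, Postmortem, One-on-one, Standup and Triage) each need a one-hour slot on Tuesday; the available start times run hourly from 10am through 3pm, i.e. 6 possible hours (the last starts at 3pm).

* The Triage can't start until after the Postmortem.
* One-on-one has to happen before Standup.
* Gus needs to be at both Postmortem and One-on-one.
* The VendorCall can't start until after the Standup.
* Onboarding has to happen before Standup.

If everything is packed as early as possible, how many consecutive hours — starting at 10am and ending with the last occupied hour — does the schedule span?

3 hours

The precedence chain requires at least 3 distinct hours.
3 works (last occupied hour: 12pm): for example Standup in 11am; Onboarding in 10am; Triage in 12pm; Roadmap in 10am; VendorCall in 12pm; Postmortem in 11am; One-on-one in 10am.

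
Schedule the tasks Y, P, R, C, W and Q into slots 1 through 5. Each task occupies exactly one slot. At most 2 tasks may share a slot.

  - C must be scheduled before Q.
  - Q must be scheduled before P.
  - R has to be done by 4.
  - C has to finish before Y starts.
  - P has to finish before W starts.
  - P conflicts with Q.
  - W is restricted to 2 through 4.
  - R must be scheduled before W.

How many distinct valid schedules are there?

Splitting on Y: it can be 2 (2), 3 (2), 4 (3), 5 (3). Listing each branch's schedules as (P, R, C, W, Q):
Y=2: (3,1,1,4,2) (3,3,1,4,2) — 2.
Y=3: (3,1,1,4,2) (3,2,1,4,2) — 2.
Y=4: (3,1,1,4,2) (3,2,1,4,2) (3,3,1,4,2) — 3.
Y=5: (3,1,1,4,2) (3,2,1,4,2) (3,3,1,4,2) — 3.
Summing: 2 + 2 + 3 + 3 = 10.

10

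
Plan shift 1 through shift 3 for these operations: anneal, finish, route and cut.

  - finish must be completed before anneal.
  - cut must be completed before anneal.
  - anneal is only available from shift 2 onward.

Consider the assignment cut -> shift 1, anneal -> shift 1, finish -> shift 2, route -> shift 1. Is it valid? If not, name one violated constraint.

finish must be completed before anneal — violated.
cut must be completed before anneal — violated.
anneal is only available from shift 2 onward — violated.

No — it violates: anneal is only available from shift 2 onward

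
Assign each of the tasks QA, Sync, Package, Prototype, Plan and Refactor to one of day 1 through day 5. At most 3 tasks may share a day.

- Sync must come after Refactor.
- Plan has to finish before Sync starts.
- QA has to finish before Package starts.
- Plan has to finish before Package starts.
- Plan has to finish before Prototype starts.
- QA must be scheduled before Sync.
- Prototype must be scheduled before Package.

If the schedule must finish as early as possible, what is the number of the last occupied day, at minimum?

The precedence chain requires at least 3 distinct days.
With at most 3 per day and 6 tasks, at least 2 days are needed.
3 works (last occupied day: day 3): for example Prototype=day 2, QA=day 1, Sync=day 2, Plan=day 1, Refactor=day 1, Package=day 3.

3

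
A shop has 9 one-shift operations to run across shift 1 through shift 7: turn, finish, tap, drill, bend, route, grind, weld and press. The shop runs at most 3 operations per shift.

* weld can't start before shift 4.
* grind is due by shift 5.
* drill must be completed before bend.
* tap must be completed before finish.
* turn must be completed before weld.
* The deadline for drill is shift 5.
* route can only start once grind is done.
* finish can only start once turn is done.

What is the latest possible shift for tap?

shift 6

Downstream work caps tap at shift 6.
tap at shift 6 is achievable: finish in shift 7; press in shift 2; turn in shift 1; weld in shift 4; grind in shift 1; route in shift 2; drill in shift 1; bend in shift 2; tap in shift 6.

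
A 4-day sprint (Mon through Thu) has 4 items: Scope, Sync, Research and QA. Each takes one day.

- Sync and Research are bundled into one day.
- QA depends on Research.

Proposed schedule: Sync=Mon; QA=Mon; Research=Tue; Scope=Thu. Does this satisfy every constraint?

QA depends on Research — violated.
Sync and Research are bundled into one day — violated.

No — it violates: QA depends on Research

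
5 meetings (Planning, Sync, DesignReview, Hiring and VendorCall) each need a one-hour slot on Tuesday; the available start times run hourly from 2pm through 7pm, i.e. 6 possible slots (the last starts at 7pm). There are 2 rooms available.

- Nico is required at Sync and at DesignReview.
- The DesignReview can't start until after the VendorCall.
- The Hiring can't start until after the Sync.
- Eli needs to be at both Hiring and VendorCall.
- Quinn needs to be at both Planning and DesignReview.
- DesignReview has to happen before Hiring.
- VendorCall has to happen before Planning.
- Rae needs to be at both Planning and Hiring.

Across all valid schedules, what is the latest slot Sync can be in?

6pm

Downstream work caps Sync at 6pm.
Sync at 6pm is achievable: VendorCall=2pm; Sync=6pm; DesignReview=3pm; Hiring=7pm; Planning=4pm.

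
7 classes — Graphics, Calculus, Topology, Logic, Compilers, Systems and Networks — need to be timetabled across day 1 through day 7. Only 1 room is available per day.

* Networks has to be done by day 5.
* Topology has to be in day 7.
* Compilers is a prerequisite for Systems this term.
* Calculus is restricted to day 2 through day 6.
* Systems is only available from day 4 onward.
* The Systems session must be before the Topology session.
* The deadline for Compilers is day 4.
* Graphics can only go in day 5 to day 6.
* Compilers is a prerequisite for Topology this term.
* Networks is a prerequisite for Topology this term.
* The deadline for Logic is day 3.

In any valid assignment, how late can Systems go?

Systems is available from day 4; downstream work caps Systems at day 6.
Systems at day 6 is achievable: Compilers -> day 2; Networks -> day 3; Graphics -> day 5; Logic -> day 1; Topology -> day 7; Systems -> day 6; Calculus -> day 4.

day 6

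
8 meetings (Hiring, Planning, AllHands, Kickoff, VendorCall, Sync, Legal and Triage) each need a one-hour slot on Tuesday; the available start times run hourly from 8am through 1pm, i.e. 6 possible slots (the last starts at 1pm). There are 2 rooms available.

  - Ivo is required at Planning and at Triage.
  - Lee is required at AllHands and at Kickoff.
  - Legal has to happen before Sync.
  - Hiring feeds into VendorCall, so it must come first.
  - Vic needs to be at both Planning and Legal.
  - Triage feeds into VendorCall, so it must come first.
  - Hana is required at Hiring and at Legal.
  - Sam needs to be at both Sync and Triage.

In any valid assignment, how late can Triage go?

12pm

Downstream work caps Triage at 12pm.
Triage at 12pm is achievable: Legal in 9am; AllHands in 9am; Sync in 10am; Planning in 8am; Triage in 12pm; VendorCall in 1pm; Hiring in 8am; Kickoff in 10am.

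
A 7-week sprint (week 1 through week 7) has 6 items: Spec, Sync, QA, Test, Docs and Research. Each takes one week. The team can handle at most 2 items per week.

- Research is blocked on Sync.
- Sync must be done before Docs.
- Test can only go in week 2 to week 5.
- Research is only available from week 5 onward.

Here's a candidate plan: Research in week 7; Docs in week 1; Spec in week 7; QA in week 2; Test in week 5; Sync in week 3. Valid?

Sync must be done before Docs — violated.
Research is only available from week 5 onward — holds.
Test can only go in week 2 to week 5 — holds.
The team can handle at most 2 items per week — holds.
Research is blocked on Sync — holds.

Invalid. Sync must be done before Docs.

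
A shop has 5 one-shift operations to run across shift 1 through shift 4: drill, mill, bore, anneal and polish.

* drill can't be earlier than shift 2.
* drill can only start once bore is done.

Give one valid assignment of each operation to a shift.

mill -> shift 1; bore -> shift 1; polish -> shift 1; anneal -> shift 1; drill -> shift 2

Checking: bore(shift 1) before drill(shift 2); drill=shift 2 in [shift 2,shift 4].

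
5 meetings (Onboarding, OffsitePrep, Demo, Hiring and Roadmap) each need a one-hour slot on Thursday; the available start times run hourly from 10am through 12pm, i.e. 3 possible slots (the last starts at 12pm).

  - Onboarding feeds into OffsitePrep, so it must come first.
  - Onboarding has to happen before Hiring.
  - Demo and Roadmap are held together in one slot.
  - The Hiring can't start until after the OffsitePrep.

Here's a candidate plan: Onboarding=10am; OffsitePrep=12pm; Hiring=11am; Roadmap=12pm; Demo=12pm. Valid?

Invalid. The Hiring can't start until after the OffsitePrep.

The Hiring can't start until after the OffsitePrep — violated.
Onboarding feeds into OffsitePrep, so it must come first — holds.
Demo and Roadmap are held together in one slot — holds.
Onboarding has to happen before Hiring — holds.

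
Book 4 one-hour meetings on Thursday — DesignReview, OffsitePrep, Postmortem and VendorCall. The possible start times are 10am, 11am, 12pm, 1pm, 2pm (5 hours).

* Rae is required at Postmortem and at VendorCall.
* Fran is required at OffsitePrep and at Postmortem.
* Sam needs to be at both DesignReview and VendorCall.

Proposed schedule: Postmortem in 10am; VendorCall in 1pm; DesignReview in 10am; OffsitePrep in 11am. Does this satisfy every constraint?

Yes, all constraints hold

Rae is required at Postmortem and at VendorCall — holds.
Sam needs to be at both DesignReview and VendorCall — holds.
Fran is required at OffsitePrep and at Postmortem — holds.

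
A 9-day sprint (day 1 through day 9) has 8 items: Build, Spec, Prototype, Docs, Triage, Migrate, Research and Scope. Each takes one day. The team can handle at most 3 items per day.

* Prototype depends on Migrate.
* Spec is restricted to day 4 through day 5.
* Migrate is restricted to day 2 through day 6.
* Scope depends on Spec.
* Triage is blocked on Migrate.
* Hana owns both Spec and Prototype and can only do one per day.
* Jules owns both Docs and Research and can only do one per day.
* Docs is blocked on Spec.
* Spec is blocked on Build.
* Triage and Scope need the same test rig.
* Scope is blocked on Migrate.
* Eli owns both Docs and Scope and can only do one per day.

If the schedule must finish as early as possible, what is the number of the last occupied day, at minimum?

6

The precedence chain requires at least 3 distinct days.
With at most 3 per day and 8 work items, at least 3 days are needed.
Propagating the time windows through the other constraints, Docs can't land before day 5, so the schedule must run through at least day 5.
Could 5 days be enough, i.e. nothing placed later than day 5? No: Spec's window within 5 days is {day 4, day 5}; Scope must come after Spec (at day 4 or later) → {day 5}; Spec must come before Scope (at day 5 or earlier) → {day 4}; Docs must come after Spec (at day 4 or later) → {day 5}; Scope can't share with Docs (day 5) → nothing is left.
So 5 days is not enough.
6 works (last occupied day: day 6): for example Scope in day 5, Triage in day 3, Spec in day 4, Prototype in day 3, Migrate in day 2, Research in day 1, Docs in day 6, Build in day 1.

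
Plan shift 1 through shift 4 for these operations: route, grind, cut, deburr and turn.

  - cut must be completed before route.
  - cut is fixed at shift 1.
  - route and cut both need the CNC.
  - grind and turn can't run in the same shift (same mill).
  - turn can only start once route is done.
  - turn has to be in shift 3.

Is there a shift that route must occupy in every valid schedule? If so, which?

shift 2

cut is fixed at shift 1 and must come before route, so route is at least shift 2.
turn is fixed at shift 3 and must come after route, so route is at most shift 2.
So route must be shift 2.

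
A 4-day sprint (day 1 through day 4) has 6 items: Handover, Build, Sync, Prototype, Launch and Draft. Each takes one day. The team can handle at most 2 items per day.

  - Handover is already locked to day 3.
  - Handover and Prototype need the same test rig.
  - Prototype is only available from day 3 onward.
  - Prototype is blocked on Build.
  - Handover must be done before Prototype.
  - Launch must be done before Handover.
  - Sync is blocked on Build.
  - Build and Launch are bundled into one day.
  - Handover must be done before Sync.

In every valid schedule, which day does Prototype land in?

day 4

Prototype's window is day 3–day 4.
Handover is fixed at day 3, and Prototype can't share a day with Handover.
So Prototype must be day 4.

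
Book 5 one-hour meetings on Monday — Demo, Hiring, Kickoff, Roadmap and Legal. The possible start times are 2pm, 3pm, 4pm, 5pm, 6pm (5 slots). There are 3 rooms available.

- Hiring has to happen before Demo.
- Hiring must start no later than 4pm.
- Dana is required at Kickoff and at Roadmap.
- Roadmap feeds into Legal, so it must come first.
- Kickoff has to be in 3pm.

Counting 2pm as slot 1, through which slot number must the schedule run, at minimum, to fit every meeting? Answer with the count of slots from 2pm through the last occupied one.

2 slots

The precedence chain requires at least 2 distinct slots.
With at most 3 per slot and 5 meetings, at least 2 slots are needed.
2 works (last occupied slot: 3pm): for example Hiring -> 2pm; Kickoff -> 3pm; Legal -> 3pm; Roadmap -> 2pm; Demo -> 3pm.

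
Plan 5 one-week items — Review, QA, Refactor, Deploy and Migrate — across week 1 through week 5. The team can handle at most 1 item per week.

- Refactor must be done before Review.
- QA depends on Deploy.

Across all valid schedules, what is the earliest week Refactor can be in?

week 1

Downstream work caps Refactor at week 4.
Refactor at week 1 is achievable: Refactor in week 1; Deploy in week 3; Migrate in week 5; QA in week 4; Review in week 2.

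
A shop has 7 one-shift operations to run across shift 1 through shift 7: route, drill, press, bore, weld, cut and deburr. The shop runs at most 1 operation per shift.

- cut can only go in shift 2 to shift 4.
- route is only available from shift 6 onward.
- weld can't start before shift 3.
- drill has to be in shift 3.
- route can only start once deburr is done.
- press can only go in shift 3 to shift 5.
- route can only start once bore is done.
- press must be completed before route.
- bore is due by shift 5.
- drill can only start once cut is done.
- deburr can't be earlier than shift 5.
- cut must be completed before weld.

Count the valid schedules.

4

Enumerating: deburr in shift 5; weld in shift 7; bore in shift 1; drill in shift 3; cut in shift 2; press in shift 4; route in shift 6 | cut=shift 2, route=shift 7, weld=shift 6, press=shift 4, bore=shift 1, drill=shift 3, deburr=shift 5 | press=shift 4; weld=shift 5; cut=shift 2; bore=shift 1; drill=shift 3; deburr=shift 6; route=shift 7 | deburr -> shift 6; cut -> shift 2; drill -> shift 3; route -> shift 7; bore -> shift 1; press -> shift 5; weld -> shift 4.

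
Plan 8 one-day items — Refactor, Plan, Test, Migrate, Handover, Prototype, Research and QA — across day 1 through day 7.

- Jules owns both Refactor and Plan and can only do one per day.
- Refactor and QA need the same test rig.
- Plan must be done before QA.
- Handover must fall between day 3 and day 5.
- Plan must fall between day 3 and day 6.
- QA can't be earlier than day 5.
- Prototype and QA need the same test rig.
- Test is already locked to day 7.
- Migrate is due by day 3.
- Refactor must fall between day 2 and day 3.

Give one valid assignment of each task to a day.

Test -> day 7; Plan -> day 3; Refactor -> day 2; Migrate -> day 1; QA -> day 5; Research -> day 1; Handover -> day 3; Prototype -> day 1

Checking: Plan(day 3) before QA(day 5); Refactor(day 2) != Plan(day 3); Prototype(day 1) != QA(day 5); Refactor(day 2) != QA(day 5); QA=day 5 in [day 5,day 7]; Test=day 7 in [day 7,day 7]; Refactor=day 2 in [day 2,day 3]; Plan=day 3 in [day 3,day 6]; Migrate=day 1 in [day 1,day 3]; Handover=day 3 in [day 3,day 5].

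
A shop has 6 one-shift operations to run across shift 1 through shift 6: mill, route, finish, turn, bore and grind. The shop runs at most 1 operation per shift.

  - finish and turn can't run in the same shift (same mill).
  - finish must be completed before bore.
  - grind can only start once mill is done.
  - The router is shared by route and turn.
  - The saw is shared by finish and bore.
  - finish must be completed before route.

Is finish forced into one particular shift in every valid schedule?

No

finish can be shift 1 (e.g. route in shift 3, bore in shift 4, turn in shift 6, grind in shift 5, finish in shift 1, mill in shift 2) or shift 2 (e.g. route=shift 3; mill=shift 1; grind=shift 5; finish=shift 2; turn=shift 6; bore=shift 4).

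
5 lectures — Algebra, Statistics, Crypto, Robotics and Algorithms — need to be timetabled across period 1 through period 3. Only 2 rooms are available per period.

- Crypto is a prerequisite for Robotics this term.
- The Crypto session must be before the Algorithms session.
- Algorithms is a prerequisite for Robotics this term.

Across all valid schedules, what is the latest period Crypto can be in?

period 1

Downstream work caps Crypto at period 1.
Crypto at period 1 is achievable: Statistics in period 2, Algorithms in period 2, Crypto in period 1, Robotics in period 3, Algebra in period 1.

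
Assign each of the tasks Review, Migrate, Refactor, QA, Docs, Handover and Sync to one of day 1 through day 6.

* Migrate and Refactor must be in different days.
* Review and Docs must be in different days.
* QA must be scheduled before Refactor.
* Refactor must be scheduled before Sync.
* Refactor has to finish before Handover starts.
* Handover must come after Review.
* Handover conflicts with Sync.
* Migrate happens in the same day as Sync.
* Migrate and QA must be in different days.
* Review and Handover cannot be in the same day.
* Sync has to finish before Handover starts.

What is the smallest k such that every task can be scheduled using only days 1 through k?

The precedence chain requires at least 4 distinct days.
4 works (last occupied day: day 4): for example Sync=day 3, Migrate=day 3, Docs=day 2, QA=day 1, Review=day 1, Handover=day 4, Refactor=day 2.

4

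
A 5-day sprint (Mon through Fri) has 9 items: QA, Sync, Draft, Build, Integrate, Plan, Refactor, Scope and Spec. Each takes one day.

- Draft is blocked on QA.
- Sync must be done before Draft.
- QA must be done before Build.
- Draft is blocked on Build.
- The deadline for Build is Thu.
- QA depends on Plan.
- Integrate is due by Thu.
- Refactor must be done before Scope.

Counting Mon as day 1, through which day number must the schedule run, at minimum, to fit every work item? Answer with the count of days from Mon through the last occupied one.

The precedence chain requires at least 4 distinct days.
4 works (last occupied day: Thu): for example Build in Wed, Spec in Mon, Draft in Thu, Integrate in Mon, QA in Tue, Plan in Mon, Sync in Mon, Scope in Tue, Refactor in Mon.

4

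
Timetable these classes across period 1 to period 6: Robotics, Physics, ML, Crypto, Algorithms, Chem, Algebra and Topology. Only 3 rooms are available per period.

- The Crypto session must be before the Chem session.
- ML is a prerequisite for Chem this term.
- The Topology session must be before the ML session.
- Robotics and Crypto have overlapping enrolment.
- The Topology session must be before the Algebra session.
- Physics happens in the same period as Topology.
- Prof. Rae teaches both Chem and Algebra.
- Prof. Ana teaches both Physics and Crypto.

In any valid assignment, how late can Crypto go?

period 5

Downstream work caps Crypto at period 5.
Crypto at period 5 is achievable: ML in period 2, Physics in period 1, Topology in period 1, Algorithms in period 2, Robotics in period 1, Chem in period 6, Algebra in period 2, Crypto in period 5.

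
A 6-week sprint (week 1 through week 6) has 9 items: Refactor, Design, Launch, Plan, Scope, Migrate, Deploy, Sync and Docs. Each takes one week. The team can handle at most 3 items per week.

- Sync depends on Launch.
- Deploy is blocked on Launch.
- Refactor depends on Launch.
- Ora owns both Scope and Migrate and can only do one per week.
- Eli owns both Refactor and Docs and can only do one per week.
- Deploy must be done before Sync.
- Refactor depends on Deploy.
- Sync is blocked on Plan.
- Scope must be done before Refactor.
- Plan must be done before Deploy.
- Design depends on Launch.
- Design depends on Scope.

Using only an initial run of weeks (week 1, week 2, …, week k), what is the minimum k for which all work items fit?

The precedence chain requires at least 3 distinct weeks.
With at most 3 per week and 9 work items, at least 3 weeks are needed.
3 works (last occupied week: week 3): for example Refactor -> week 3; Launch -> week 1; Docs -> week 2; Migrate -> week 3; Design -> week 2; Deploy -> week 2; Sync -> week 3; Scope -> week 1; Plan -> week 1.

3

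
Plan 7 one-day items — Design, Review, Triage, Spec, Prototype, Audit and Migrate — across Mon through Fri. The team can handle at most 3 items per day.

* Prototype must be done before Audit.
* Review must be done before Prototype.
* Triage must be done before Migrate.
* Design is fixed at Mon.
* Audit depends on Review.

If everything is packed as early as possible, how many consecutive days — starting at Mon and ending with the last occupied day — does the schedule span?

The precedence chain requires at least 3 distinct days.
With at most 3 per day and 7 tasks, at least 3 days are needed.
3 works (last occupied day: Wed): for example Review -> Mon, Prototype -> Tue, Migrate -> Tue, Triage -> Mon, Audit -> Wed, Spec -> Tue, Design -> Mon.

3 days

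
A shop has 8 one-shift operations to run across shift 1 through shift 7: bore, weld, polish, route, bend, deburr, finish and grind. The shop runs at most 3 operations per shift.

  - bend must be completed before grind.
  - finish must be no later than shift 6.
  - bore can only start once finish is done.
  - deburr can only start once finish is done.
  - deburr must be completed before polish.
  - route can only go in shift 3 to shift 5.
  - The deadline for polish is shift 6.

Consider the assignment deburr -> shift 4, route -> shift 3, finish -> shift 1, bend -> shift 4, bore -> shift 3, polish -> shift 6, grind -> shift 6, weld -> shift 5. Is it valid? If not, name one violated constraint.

Yes, all constraints hold

deburr can only start once finish is done — holds.
route can only go in shift 3 to shift 5 — holds.
bore can only start once finish is done — holds.
The deadline for polish is shift 6 — holds.
deburr must be completed before polish — holds.
The shop runs at most 3 operations per shift — holds.
finish must be no later than shift 6 — holds.
bend must be completed before grind — holds.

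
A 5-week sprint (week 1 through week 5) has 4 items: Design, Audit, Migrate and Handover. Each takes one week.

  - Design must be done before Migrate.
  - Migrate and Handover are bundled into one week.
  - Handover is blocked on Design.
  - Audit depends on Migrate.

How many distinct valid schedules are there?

10

Splitting on Design: it can be week 1 (6), week 2 (3), week 3 (1). Listing each branch's schedules as (Audit, Migrate, Handover) by week number:
Design=week 1: (3,2,2) (4,2,2) (4,3,3) (5,2,2) (5,3,3) (5,4,4) — 6.
Design=week 2: (4,3,3) (5,3,3) (5,4,4) — 3.
Design=week 3: (5,4,4) — 1.
Summing: 6 + 3 + 1 = 10.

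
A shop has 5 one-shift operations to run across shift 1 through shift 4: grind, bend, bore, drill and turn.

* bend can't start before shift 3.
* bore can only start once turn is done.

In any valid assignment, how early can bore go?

shift 2

Precedence pushes bore to at least shift 2.
bore at shift 2 is achievable: bore in shift 2; bend in shift 3; grind in shift 1; drill in shift 1; turn in shift 1.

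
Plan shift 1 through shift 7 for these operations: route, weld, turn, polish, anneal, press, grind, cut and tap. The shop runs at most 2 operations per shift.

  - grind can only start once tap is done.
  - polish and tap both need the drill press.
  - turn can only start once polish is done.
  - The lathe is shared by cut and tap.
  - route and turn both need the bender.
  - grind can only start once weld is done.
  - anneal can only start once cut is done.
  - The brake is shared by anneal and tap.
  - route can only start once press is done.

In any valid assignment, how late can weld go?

shift 6

Downstream work caps weld at shift 6.
weld at shift 6 is achievable: tap -> shift 4; turn -> shift 3; grind -> shift 7; press -> shift 1; weld -> shift 6; cut -> shift 2; route -> shift 2; anneal -> shift 3; polish -> shift 1.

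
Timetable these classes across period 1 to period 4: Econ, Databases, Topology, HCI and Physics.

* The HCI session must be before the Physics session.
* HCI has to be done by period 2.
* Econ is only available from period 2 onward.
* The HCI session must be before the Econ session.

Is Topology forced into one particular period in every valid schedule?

No

Topology can be period 1 (e.g. Physics=period 2; Econ=period 2; Databases=period 1; HCI=period 1; Topology=period 1) or period 2 (e.g. HCI=period 1, Databases=period 1, Topology=period 2, Econ=period 2, Physics=period 2).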